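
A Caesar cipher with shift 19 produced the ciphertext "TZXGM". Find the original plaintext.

Step 1: Reverse the shift by subtracting 19 from each letter position.
  T (position 19) -> position (19-19) mod 26 = 0 -> A
  Z (position 25) -> position (25-19) mod 26 = 6 -> G
  X (position 23) -> position (23-19) mod 26 = 4 -> E
  G (position 6) -> position (6-19) mod 26 = 13 -> N
  M (position 12) -> position (12-19) mod 26 = 19 -> T
Decrypted message: AGENT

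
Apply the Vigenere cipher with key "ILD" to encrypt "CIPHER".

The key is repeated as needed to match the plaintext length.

Step 1: Repeat key to match plaintext length:
  Plaintext: CIPHER
  Key:       ILDILD
Step 2: Encrypt each letter:
  C(2) + I(8) = (2+8) mod 26 = 10 = K
  I(8) + L(11) = (8+11) mod 26 = 19 = T
  P(15) + D(3) = (15+3) mod 26 = 18 = S
  H(7) + I(8) = (7+8) mod 26 = 15 = P
  E(4) + L(11) = (4+11) mod 26 = 15 = P
  R(17) + D(3) = (17+3) mod 26 = 20 = U
Ciphertext: KTSPPU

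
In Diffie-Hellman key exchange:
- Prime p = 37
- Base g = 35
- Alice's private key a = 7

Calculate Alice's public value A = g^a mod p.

Step 1: A = g^a mod p = 35^7 mod 37.
  35^1 mod 37 = 35
  35^2 mod 37 = (35 * 35) mod 37 = 4
  35^3 mod 37 = (4 * 35) mod 37 = 29
  35^4 mod 37 = (29 * 35) mod 37 = 16
  35^5 mod 37 = (16 * 35) mod 37 = 5
  35^6 mod 37 = (5 * 35) mod 37 = 27
  35^7 mod 37 = (27 * 35) mod 37 = 20
Result: A = 20.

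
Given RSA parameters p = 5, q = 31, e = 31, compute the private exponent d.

Step 1: n = 5 * 31 = 155.
Step 2: phi(n) = 4 * 30 = 120.
Step 3: Find d such that 31 * d = 1 (mod 120).
Step 4: d = 31^(-1) mod 120 = 31.
Verification: 31 * 31 = 961 = 8 * 120 + 1.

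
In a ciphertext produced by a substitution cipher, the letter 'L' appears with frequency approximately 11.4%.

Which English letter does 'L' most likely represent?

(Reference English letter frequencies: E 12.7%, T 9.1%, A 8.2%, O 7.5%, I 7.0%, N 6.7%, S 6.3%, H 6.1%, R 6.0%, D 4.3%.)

Step 1: The observed frequency is 11.4%.
Step 2: Compare with English frequencies:
  E: 12.7% (difference: 1.3%) <-- closest
  T: 9.1% (difference: 2.3%)
  A: 8.2% (difference: 3.2%)
  O: 7.5% (difference: 3.9%)
  I: 7.0% (difference: 4.4%)
  N: 6.7% (difference: 4.7%)
  S: 6.3% (difference: 5.1%)
  H: 6.1% (difference: 5.3%)
  R: 6.0% (difference: 5.4%)
  D: 4.3% (difference: 7.1%)
Step 3: 'L' most likely represents 'E' (frequency 12.7%).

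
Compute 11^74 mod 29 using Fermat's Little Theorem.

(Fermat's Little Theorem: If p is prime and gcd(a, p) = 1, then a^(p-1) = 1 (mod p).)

Step 1: Since 29 is prime, by Fermat's Little Theorem: 11^28 = 1 (mod 29).
Step 2: Reduce exponent: 74 mod 28 = 18.
Step 3: So 11^74 = 11^18 (mod 29).
Step 4: 11^18 mod 29 = 4.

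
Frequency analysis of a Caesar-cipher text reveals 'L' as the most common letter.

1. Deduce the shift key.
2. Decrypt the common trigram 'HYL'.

Step 1: In English, 'E' is the most frequent letter (12.7%).
Step 2: The most frequent ciphertext letter is 'L' (position 11).
Step 3: Shift = (11 - 4) mod 26 = 7.
Step 4: Decrypt 'HYL' by shifting back 7:
  H -> A
  Y -> R
  L -> E
Step 5: 'HYL' decrypts to 'ARE'.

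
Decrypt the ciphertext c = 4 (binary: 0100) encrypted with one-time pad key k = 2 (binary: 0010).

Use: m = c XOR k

Step 1: XOR ciphertext with key:
  Ciphertext: 0100
  Key:        0010
  XOR:        0110
Step 2: Plaintext = 0110 = 6 in decimal.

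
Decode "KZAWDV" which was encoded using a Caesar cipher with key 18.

Step 1: Reverse the shift by subtracting 18 from each letter position.
  K (position 10) -> position (10-18) mod 26 = 18 -> S
  Z (position 25) -> position (25-18) mod 26 = 7 -> H
  A (position 0) -> position (0-18) mod 26 = 8 -> I
  W (position 22) -> position (22-18) mod 26 = 4 -> E
  D (position 3) -> position (3-18) mod 26 = 11 -> L
  V (position 21) -> position (21-18) mod 26 = 3 -> D
Decrypted message: SHIELD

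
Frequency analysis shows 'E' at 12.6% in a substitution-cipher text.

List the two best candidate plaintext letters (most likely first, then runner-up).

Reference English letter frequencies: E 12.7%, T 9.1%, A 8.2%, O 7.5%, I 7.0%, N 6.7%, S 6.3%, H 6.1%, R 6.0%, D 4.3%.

Step 1: Observed frequency of 'E' is 12.6%.
Step 2: Compute distances to each reference frequency and sort:
  E (12.7%): difference = 0.1% <-- BEST
  T (9.1%): difference = 3.5% <-- RUNNER-UP
  A (8.2%): difference = 4.4%
  O (7.5%): difference = 5.1%
  I (7.0%): difference = 5.6%
Step 3: Most likely is 'E' (12.7%, diff 0.1%); second most likely is 'T' (9.1%, diff 3.5%).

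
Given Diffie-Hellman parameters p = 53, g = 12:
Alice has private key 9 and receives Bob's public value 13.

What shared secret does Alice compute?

Step 1: s = B^a mod p = 13^9 mod 53.
  13^1 mod 53 = 13
  13^2 mod 53 = (13 * 13) mod 53 = 10
  13^3 mod 53 = (10 * 13) mod 53 = 24
  13^4 mod 53 = (24 * 13) mod 53 = 47
  13^5 mod 53 = (47 * 13) mod 53 = 28
  13^6 mod 53 = (28 * 13) mod 53 = 46
  13^7 mod 53 = (46 * 13) mod 53 = 15
  13^8 mod 53 = (15 * 13) mod 53 = 36
  13^9 mod 53 = (36 * 13) mod 53 = 44
Result: shared secret = 44.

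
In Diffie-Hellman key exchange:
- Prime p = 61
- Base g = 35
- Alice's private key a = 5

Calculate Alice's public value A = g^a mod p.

Step 1: A = g^a mod p = 35^5 mod 61.
  35^1 mod 61 = 35
  35^2 mod 61 = (35 * 35) mod 61 = 5
  35^3 mod 61 = (5 * 35) mod 61 = 53
  35^4 mod 61 = (53 * 35) mod 61 = 25
  35^5 mod 61 = (25 * 35) mod 61 = 21
Result: A = 21.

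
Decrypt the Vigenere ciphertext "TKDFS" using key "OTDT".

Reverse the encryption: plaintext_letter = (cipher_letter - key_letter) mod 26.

Step 1: Extend key: OTDTO
Step 2: Decrypt each letter (c - k) mod 26:
  T(19) - O(14) = (19-14) mod 26 = 5 = F
  K(10) - T(19) = (10-19) mod 26 = 17 = R
  D(3) - D(3) = (3-3) mod 26 = 0 = A
  F(5) - T(19) = (5-19) mod 26 = 12 = M
  S(18) - O(14) = (18-14) mod 26 = 4 = E
Plaintext: FRAME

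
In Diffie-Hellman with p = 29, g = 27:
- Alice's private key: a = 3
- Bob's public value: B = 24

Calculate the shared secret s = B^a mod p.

Step 1: s = B^a mod p = 24^3 mod 29.
  24^1 mod 29 = 24
  24^2 mod 29 = (24 * 24) mod 29 = 25
  24^3 mod 29 = (25 * 24) mod 29 = 20
Result: shared secret = 20.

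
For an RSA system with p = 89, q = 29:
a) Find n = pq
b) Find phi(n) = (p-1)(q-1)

Step 1: n = p * q = 89 * 29 = 2581.
Step 2: phi(n) = (p-1)(q-1) = 88 * 28 = 2464.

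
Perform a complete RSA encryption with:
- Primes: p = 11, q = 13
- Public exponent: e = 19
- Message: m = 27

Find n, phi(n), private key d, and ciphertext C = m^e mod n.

Step 1: n = 11 * 13 = 143.
Step 2: phi(n) = (11-1)(13-1) = 10 * 12 = 120.
Step 3: Find d = 19^(-1) mod 120 = 19.
  Verify: 19 * 19 = 361 = 1 (mod 120).
Step 4: C = 27^19 mod 143 = 53.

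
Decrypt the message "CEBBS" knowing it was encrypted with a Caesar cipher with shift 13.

Step 1: Reverse the shift by subtracting 13 from each letter position.
  C (position 2) -> position (2-13) mod 26 = 15 -> P
  E (position 4) -> position (4-13) mod 26 = 17 -> R
  B (position 1) -> position (1-13) mod 26 = 14 -> O
  B (position 1) -> position (1-13) mod 26 = 14 -> O
  S (position 18) -> position (18-13) mod 26 = 5 -> F
Decrypted message: PROOF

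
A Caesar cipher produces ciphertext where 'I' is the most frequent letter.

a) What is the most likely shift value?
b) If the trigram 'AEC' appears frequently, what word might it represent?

Step 1: In English, 'E' is the most frequent letter (12.7%).
Step 2: The most frequent ciphertext letter is 'I' (position 8).
Step 3: Shift = (8 - 4) mod 26 = 4.
Step 4: Decrypt 'AEC' by shifting back 4:
  A -> W
  E -> A
  C -> Y
Step 5: 'AEC' decrypts to 'WAY'.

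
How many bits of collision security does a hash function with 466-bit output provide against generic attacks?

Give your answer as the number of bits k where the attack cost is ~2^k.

Step 1: The hash has a 466-bit output.
Step 2: Collision resistance means it should be infeasible to find any x != y with h(x) = h(y).
By the birthday bound, a generic collision search succeeds after about sqrt(2^466) = 2^(466/2) = 2^233 evaluations.
Step 3: Security level = 233 bits.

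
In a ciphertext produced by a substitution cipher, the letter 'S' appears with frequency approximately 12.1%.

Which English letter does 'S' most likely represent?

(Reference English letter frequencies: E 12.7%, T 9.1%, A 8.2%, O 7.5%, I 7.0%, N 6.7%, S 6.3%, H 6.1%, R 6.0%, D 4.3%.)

Step 1: The observed frequency is 12.1%.
Step 2: Compare with English frequencies:
  E: 12.7% (difference: 0.6%) <-- closest
  T: 9.1% (difference: 3.0%)
  A: 8.2% (difference: 3.9%)
  O: 7.5% (difference: 4.6%)
  I: 7.0% (difference: 5.1%)
  N: 6.7% (difference: 5.4%)
  S: 6.3% (difference: 5.8%)
  H: 6.1% (difference: 6.0%)
  R: 6.0% (difference: 6.1%)
  D: 4.3% (difference: 7.8%)
Step 3: 'S' most likely represents 'E' (frequency 12.7%).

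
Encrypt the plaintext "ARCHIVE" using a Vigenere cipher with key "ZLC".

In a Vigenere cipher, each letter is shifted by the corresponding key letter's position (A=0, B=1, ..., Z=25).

Step 1: Repeat key to match plaintext length:
  Plaintext: ARCHIVE
  Key:       ZLCZLCZ
Step 2: Encrypt each letter:
  A(0) + Z(25) = (0+25) mod 26 = 25 = Z
  R(17) + L(11) = (17+11) mod 26 = 2 = C
  C(2) + C(2) = (2+2) mod 26 = 4 = E
  H(7) + Z(25) = (7+25) mod 26 = 6 = G
  I(8) + L(11) = (8+11) mod 26 = 19 = T
  V(21) + C(2) = (21+2) mod 26 = 23 = X
  E(4) + Z(25) = (4+25) mod 26 = 3 = D
Ciphertext: ZCEGTXD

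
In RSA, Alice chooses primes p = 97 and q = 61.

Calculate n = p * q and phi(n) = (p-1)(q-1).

Step 1: n = p * q = 97 * 61 = 5917.
Step 2: phi(n) = (p-1)(q-1) = 96 * 60 = 5760.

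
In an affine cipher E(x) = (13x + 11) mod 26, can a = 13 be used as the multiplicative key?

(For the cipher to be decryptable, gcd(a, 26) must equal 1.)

Step 1: Compute gcd(13, 26).
Step 2: gcd(13, 26) = 13.
Since gcd = 13 != 1, 13 shares a common factor with 26, so it cannot be used.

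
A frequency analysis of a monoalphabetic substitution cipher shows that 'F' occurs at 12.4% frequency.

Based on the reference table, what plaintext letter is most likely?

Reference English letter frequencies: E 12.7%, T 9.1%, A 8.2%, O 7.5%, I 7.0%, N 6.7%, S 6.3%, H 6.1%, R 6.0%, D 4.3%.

Step 1: The observed frequency is 12.4%.
Step 2: Compare with English frequencies:
  E: 12.7% (difference: 0.3%) <-- closest
  T: 9.1% (difference: 3.3%)
  A: 8.2% (difference: 4.2%)
  O: 7.5% (difference: 4.9%)
  I: 7.0% (difference: 5.4%)
  N: 6.7% (difference: 5.7%)
  S: 6.3% (difference: 6.1%)
  H: 6.1% (difference: 6.3%)
  R: 6.0% (difference: 6.4%)
  D: 4.3% (difference: 8.1%)
Step 3: 'F' most likely represents 'E' (frequency 12.7%).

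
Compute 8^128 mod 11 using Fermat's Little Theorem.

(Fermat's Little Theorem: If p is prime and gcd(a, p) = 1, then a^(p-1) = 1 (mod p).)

Step 1: Since 11 is prime, by Fermat's Little Theorem: 8^10 = 1 (mod 11).
Step 2: Reduce exponent: 128 mod 10 = 8.
Step 3: So 8^128 = 8^8 (mod 11).
Step 4: 8^8 mod 11 = 5.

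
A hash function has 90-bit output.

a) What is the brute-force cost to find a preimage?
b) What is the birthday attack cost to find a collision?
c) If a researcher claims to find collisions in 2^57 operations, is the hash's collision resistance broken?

Step 1: Preimage resistance requires brute-force of 2^90 operations.
Step 2: Collision resistance (birthday bound) = 2^(90/2) = 2^45.
Step 3: The claimed attack costs 2^57 operations.
Step 4: Since 2^57 >= 2^45, the claimed attack is no faster than the generic birthday attack, so this does not break collision resistance.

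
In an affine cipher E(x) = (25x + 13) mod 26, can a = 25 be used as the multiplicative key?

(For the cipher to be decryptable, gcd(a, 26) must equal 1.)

Step 1: Compute gcd(25, 26).
Step 2: gcd(25, 26) = 1.
Since gcd = 1, 25 is coprime with 26, so it is a valid key.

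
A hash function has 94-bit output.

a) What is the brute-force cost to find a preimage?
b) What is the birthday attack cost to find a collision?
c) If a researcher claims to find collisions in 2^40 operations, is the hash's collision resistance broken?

Step 1: Preimage resistance requires brute-force of 2^94 operations.
Step 2: Collision resistance (birthday bound) = 2^(94/2) = 2^47.
Step 3: The claimed attack costs 2^40 operations.
Step 4: Since 2^40 < 2^47, the claimed attack beats the generic birthday bound, so collision resistance is broken.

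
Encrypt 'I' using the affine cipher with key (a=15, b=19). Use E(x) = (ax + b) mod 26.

Step 1: Convert 'I' to number: x = 8.
Step 2: E(8) = (15 * 8 + 19) mod 26 = 139 mod 26 = 9.
Step 3: Convert 9 back to letter: J.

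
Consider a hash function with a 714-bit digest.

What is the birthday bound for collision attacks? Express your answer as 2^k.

Step 1: The birthday paradox gives collision probability ~50% after sqrt(2^n) = 2^(n/2) hashes.
Step 2: For 714-bit output: 2^(714/2) = 2^357.
Step 3: Approximately 2^357 hash computations needed.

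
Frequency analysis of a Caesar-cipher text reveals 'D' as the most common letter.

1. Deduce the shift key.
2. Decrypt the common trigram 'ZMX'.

Step 1: In English, 'E' is the most frequent letter (12.7%).
Step 2: The most frequent ciphertext letter is 'D' (position 3).
Step 3: Shift = (3 - 4) mod 26 = 25.
Step 4: Decrypt 'ZMX' by shifting back 25:
  Z -> A
  M -> N
  X -> Y
Step 5: 'ZMX' decrypts to 'ANY'.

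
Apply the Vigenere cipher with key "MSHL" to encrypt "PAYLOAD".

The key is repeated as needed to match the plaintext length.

Step 1: Repeat key to match plaintext length:
  Plaintext: PAYLOAD
  Key:       MSHLMSH
Step 2: Encrypt each letter:
  P(15) + M(12) = (15+12) mod 26 = 1 = B
  A(0) + S(18) = (0+18) mod 26 = 18 = S
  Y(24) + H(7) = (24+7) mod 26 = 5 = F
  L(11) + L(11) = (11+11) mod 26 = 22 = W
  O(14) + M(12) = (14+12) mod 26 = 0 = A
  A(0) + S(18) = (0+18) mod 26 = 18 = S
  D(3) + H(7) = (3+7) mod 26 = 10 = K
Ciphertext: BSFWASK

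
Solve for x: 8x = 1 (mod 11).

Step 1: We need x such that 8 * x = 1 (mod 11).
Step 2: Using the extended Euclidean algorithm or trial:
  8 * 7 = 56 = 5 * 11 + 1.
Step 3: Since 56 mod 11 = 1, the inverse is x = 7.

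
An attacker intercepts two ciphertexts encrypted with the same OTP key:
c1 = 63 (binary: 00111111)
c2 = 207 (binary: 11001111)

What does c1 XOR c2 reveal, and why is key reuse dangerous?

Step 1: c1 XOR c2 = (m1 XOR k) XOR (m2 XOR k).
Step 2: By XOR associativity/commutativity: = m1 XOR m2 XOR k XOR k = m1 XOR m2.
Step 3: 00111111 XOR 11001111 = 11110000 = 240.
Step 4: The key cancels out! An attacker learns m1 XOR m2 = 240, revealing the relationship between plaintexts.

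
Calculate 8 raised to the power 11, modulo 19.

Step 1: Compute 8^11 mod 19 step by step, reducing modulo 19 at each step.
  8^1 mod 19 = 8
  8^2 mod 19 = (8 * 8) mod 19 = 7
  8^3 mod 19 = (7 * 8) mod 19 = 18
  8^4 mod 19 = (18 * 8) mod 19 = 11
  8^5 mod 19 = (11 * 8) mod 19 = 12
  8^6 mod 19 = (12 * 8) mod 19 = 1
  8^7 mod 19 = (1 * 8) mod 19 = 8
  8^8 mod 19 = (8 * 8) mod 19 = 7
  8^9 mod 19 = (7 * 8) mod 19 = 18
  8^10 mod 19 = (18 * 8) mod 19 = 11
  8^11 mod 19 = (11 * 8) mod 19 = 12
Step 2: Result = 12.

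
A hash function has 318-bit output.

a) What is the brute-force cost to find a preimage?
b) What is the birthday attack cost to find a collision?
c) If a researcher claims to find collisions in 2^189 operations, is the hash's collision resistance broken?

Step 1: Preimage resistance requires brute-force of 2^318 operations.
Step 2: Collision resistance (birthday bound) = 2^(318/2) = 2^159.
Step 3: The claimed attack costs 2^189 operations.
Step 4: Since 2^189 >= 2^159, the claimed attack is no faster than the generic birthday attack, so this does not break collision resistance.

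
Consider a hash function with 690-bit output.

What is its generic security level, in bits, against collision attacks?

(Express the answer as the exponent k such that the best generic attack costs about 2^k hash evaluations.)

Step 1: The hash has a 690-bit output.
Step 2: Collision resistance means it should be infeasible to find any x != y with h(x) = h(y).
By the birthday bound, a generic collision search succeeds after about sqrt(2^690) = 2^(690/2) = 2^345 evaluations.
Step 3: Security level = 345 bits.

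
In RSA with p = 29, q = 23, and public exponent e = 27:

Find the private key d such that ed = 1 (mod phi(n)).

Step 1: n = 29 * 23 = 667.
Step 2: phi(n) = 28 * 22 = 616.
Step 3: Find d such that 27 * d = 1 (mod 616).
Step 4: d = 27^(-1) mod 616 = 251.
Verification: 27 * 251 = 6777 = 11 * 616 + 1.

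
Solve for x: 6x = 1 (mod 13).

Step 1: We need x such that 6 * x = 1 (mod 13).
Step 2: Using the extended Euclidean algorithm or trial:
  6 * 11 = 66 = 5 * 13 + 1.
Step 3: Since 66 mod 13 = 1, the inverse is x = 11.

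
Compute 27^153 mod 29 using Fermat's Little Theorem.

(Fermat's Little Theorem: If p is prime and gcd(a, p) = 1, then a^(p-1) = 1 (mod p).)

Step 1: Since 29 is prime, by Fermat's Little Theorem: 27^28 = 1 (mod 29).
Step 2: Reduce exponent: 153 mod 28 = 13.
Step 3: So 27^153 = 27^13 (mod 29).
Step 4: 27^13 mod 29 = 15.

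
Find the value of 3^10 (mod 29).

Step 1: Compute 3^10 mod 29 step by step, reducing modulo 29 at each step.
  3^1 mod 29 = 3
  3^2 mod 29 = (3 * 3) mod 29 = 9
  3^3 mod 29 = (9 * 3) mod 29 = 27
  3^4 mod 29 = (27 * 3) mod 29 = 23
  3^5 mod 29 = (23 * 3) mod 29 = 11
  3^6 mod 29 = (11 * 3) mod 29 = 4
  3^7 mod 29 = (4 * 3) mod 29 = 12
  3^8 mod 29 = (12 * 3) mod 29 = 7
  3^9 mod 29 = (7 * 3) mod 29 = 21
  3^10 mod 29 = (21 * 3) mod 29 = 5
Step 2: Result = 5.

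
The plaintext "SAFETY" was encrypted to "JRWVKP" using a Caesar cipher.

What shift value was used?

Step 1: Compare first letters: S (position 18) -> J (position 9).
Step 2: Shift = (9 - 18) mod 26 = 17.
The shift value is 17.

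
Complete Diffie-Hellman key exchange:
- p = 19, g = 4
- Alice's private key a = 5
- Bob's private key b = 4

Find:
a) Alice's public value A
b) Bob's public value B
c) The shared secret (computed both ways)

Step 1: A = g^a mod p = 4^5 mod 19 = 17.
Step 2: B = g^b mod p = 4^4 mod 19 = 9.
Step 3: Alice computes s = B^a mod p = 9^5 mod 19 = 16.
Step 4: Bob computes s = A^b mod p = 17^4 mod 19 = 16.
Both sides agree: shared secret = 16.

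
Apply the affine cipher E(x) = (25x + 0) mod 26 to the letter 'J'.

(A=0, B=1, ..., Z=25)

Step 1: Convert 'J' to number: x = 9.
Step 2: E(9) = (25 * 9 + 0) mod 26 = 225 mod 26 = 17.
Step 3: Convert 17 back to letter: R.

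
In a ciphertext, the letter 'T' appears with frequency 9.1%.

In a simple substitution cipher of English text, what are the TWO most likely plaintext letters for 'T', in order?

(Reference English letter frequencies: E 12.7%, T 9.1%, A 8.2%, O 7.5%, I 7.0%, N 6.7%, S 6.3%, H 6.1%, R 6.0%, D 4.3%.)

Step 1: Observed frequency of 'T' is 9.1%.
Step 2: Compute distances to each reference frequency and sort:
  T (9.1%): difference = 0.0% <-- BEST
  A (8.2%): difference = 0.9% <-- RUNNER-UP
  O (7.5%): difference = 1.6%
  I (7.0%): difference = 2.1%
  N (6.7%): difference = 2.4%
Step 3: Most likely is 'T' (9.1%, diff 0.0%); second most likely is 'A' (8.2%, diff 0.9%).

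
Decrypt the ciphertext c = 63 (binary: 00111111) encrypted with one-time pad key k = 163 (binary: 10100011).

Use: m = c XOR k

Step 1: XOR ciphertext with key:
  Ciphertext: 00111111
  Key:        10100011
  XOR:        10011100
Step 2: Plaintext = 10011100 = 156 in decimal.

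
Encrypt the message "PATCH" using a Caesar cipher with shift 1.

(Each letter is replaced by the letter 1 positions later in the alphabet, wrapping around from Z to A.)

Step 1: For each letter, shift forward by 1 positions (mod 26).
  P (position 15) -> position (15+1) mod 26 = 16 -> Q
  A (position 0) -> position (0+1) mod 26 = 1 -> B
  T (position 19) -> position (19+1) mod 26 = 20 -> U
  C (position 2) -> position (2+1) mod 26 = 3 -> D
  H (position 7) -> position (7+1) mod 26 = 8 -> I
Result: QBUDI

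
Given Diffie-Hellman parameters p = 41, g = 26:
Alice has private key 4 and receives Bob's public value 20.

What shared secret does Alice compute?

Step 1: s = B^a mod p = 20^4 mod 41.
  20^1 mod 41 = 20
  20^2 mod 41 = (20 * 20) mod 41 = 31
  20^3 mod 41 = (31 * 20) mod 41 = 5
  20^4 mod 41 = (5 * 20) mod 41 = 18
Result: shared secret = 18.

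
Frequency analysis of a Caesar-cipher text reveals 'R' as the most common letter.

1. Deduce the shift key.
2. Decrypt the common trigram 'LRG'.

Step 1: In English, 'E' is the most frequent letter (12.7%).
Step 2: The most frequent ciphertext letter is 'R' (position 17).
Step 3: Shift = (17 - 4) mod 26 = 13.
Step 4: Decrypt 'LRG' by shifting back 13:
  L -> Y
  R -> E
  G -> T
Step 5: 'LRG' decrypts to 'YET'.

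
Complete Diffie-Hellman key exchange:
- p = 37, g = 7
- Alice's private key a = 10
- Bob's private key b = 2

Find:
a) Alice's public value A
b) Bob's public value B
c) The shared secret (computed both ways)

Step 1: A = g^a mod p = 7^10 mod 37 = 7.
Step 2: B = g^b mod p = 7^2 mod 37 = 12.
Step 3: Alice computes s = B^a mod p = 12^10 mod 37 = 12.
Step 4: Bob computes s = A^b mod p = 7^2 mod 37 = 12.
Both sides agree: shared secret = 12.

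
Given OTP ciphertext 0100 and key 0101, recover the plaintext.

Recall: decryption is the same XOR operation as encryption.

Step 1: XOR ciphertext with key:
  Ciphertext: 0100
  Key:        0101
  XOR:        0001
Step 2: Plaintext = 0001 = 1 in decimal.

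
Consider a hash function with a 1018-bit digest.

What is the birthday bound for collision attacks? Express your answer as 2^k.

Step 1: The birthday paradox gives collision probability ~50% after sqrt(2^n) = 2^(n/2) hashes.
Step 2: For 1018-bit output: 2^(1018/2) = 2^509.
Step 3: Approximately 2^509 hash computations needed.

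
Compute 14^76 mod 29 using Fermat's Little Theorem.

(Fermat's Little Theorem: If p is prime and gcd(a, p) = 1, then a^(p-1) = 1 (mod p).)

Step 1: Since 29 is prime, by Fermat's Little Theorem: 14^28 = 1 (mod 29).
Step 2: Reduce exponent: 76 mod 28 = 20.
Step 3: So 14^76 = 14^20 (mod 29).
Step 4: 14^20 mod 29 = 24.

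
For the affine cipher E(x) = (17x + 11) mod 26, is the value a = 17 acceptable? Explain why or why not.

Step 1: Compute gcd(17, 26).
Step 2: gcd(17, 26) = 1.
Since gcd = 1, 17 is coprime with 26, so it is a valid key.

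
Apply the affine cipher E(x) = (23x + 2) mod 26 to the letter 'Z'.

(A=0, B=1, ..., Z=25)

Step 1: Convert 'Z' to number: x = 25.
Step 2: E(25) = (23 * 25 + 2) mod 26 = 577 mod 26 = 5.
Step 3: Convert 5 back to letter: F.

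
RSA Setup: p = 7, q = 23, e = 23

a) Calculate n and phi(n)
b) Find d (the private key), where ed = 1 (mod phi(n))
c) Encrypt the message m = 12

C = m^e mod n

Step 1: n = 7 * 23 = 161.
Step 2: phi(n) = (7-1)(23-1) = 6 * 22 = 132.
Step 3: Find d = 23^(-1) mod 132 = 23.
  Verify: 23 * 23 = 529 = 1 (mod 132).
Step 4: C = 12^23 mod 161 = 150.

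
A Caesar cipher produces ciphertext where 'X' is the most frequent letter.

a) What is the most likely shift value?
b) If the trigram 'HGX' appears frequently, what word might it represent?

Step 1: In English, 'E' is the most frequent letter (12.7%).
Step 2: The most frequent ciphertext letter is 'X' (position 23).
Step 3: Shift = (23 - 4) mod 26 = 19.
Step 4: Decrypt 'HGX' by shifting back 19:
  H -> O
  G -> N
  X -> E
Step 5: 'HGX' decrypts to 'ONE'.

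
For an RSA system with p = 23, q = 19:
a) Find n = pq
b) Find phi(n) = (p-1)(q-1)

Step 1: n = p * q = 23 * 19 = 437.
Step 2: phi(n) = (p-1)(q-1) = 22 * 18 = 396.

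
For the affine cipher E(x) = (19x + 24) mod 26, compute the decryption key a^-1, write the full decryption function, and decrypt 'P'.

Step 1: Find a^-1, the modular inverse of 19 mod 26.
Step 2: We need 19 * a^-1 = 1 (mod 26).
Step 3: 19 * 11 = 209 = 8 * 26 + 1, so a^-1 = 11.
Step 4: D(y) = 11(y - 24) mod 26.
Step 5: Apply to 'P' (y = 15): D(15) = 11 * (15 - 24) mod 26 = 11 * -9 mod 26 = 5 -> 'F'.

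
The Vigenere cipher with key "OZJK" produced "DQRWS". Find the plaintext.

Step 1: Extend key: OZJKO
Step 2: Decrypt each letter (c - k) mod 26:
  D(3) - O(14) = (3-14) mod 26 = 15 = P
  Q(16) - Z(25) = (16-25) mod 26 = 17 = R
  R(17) - J(9) = (17-9) mod 26 = 8 = I
  W(22) - K(10) = (22-10) mod 26 = 12 = M
  S(18) - O(14) = (18-14) mod 26 = 4 = E
Plaintext: PRIME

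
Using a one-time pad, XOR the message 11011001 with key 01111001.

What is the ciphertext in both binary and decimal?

Step 1: Write out the XOR operation bit by bit:
  Message: 11011001
  Key:     01111001
  XOR:     10100000
Step 2: Convert to decimal: 10100000 = 160.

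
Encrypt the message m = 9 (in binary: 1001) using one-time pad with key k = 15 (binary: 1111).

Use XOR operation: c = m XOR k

Step 1: Write out the XOR operation bit by bit:
  Message: 1001
  Key:     1111
  XOR:     0110
Step 2: Convert to decimal: 0110 = 6.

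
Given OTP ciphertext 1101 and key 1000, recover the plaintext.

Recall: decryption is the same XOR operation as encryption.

Step 1: XOR ciphertext with key:
  Ciphertext: 1101
  Key:        1000
  XOR:        0101
Step 2: Plaintext = 0101 = 5 in decimal.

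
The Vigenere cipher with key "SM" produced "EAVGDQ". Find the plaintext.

Step 1: Extend key: SMSMSM
Step 2: Decrypt each letter (c - k) mod 26:
  E(4) - S(18) = (4-18) mod 26 = 12 = M
  A(0) - M(12) = (0-12) mod 26 = 14 = O
  V(21) - S(18) = (21-18) mod 26 = 3 = D
  G(6) - M(12) = (6-12) mod 26 = 20 = U
  D(3) - S(18) = (3-18) mod 26 = 11 = L
  Q(16) - M(12) = (16-12) mod 26 = 4 = E
Plaintext: MODULE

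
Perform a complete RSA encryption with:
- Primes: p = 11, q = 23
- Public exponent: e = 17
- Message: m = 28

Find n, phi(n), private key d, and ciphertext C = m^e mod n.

Step 1: n = 11 * 23 = 253.
Step 2: phi(n) = (11-1)(23-1) = 10 * 22 = 220.
Step 3: Find d = 17^(-1) mod 220 = 13.
  Verify: 17 * 13 = 221 = 1 (mod 220).
Step 4: C = 28^17 mod 253 = 107.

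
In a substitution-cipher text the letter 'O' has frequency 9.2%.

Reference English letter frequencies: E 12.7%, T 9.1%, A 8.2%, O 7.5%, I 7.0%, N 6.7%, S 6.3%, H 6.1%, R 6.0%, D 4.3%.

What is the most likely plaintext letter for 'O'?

Step 1: The observed frequency is 9.2%.
Step 2: Compare with English frequencies:
  E: 12.7% (difference: 3.5%)
  T: 9.1% (difference: 0.1%) <-- closest
  A: 8.2% (difference: 1.0%)
  O: 7.5% (difference: 1.7%)
  I: 7.0% (difference: 2.2%)
  N: 6.7% (difference: 2.5%)
  S: 6.3% (difference: 2.9%)
  H: 6.1% (difference: 3.1%)
  R: 6.0% (difference: 3.2%)
  D: 4.3% (difference: 4.9%)
Step 3: 'O' most likely represents 'T' (frequency 9.1%).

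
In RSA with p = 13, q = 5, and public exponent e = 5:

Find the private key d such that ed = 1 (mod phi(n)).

Step 1: n = 13 * 5 = 65.
Step 2: phi(n) = 12 * 4 = 48.
Step 3: Find d such that 5 * d = 1 (mod 48).
Step 4: d = 5^(-1) mod 48 = 29.
Verification: 5 * 29 = 145 = 3 * 48 + 1.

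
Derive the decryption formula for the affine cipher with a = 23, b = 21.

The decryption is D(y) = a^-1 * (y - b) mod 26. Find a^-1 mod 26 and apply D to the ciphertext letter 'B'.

Step 1: Find a^-1, the modular inverse of 23 mod 26.
Step 2: We need 23 * a^-1 = 1 (mod 26).
Step 3: 23 * 17 = 391 = 15 * 26 + 1, so a^-1 = 17.
Step 4: D(y) = 17(y - 21) mod 26.
Step 5: Apply to 'B' (y = 1): D(1) = 17 * (1 - 21) mod 26 = 17 * -20 mod 26 = 24 -> 'Y'.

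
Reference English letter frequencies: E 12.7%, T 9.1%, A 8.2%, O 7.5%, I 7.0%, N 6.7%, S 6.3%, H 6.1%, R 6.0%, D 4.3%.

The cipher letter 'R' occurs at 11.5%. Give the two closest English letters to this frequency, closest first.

Step 1: Observed frequency of 'R' is 11.5%.
Step 2: Compute distances to each reference frequency and sort:
  E (12.7%): difference = 1.2% <-- BEST
  T (9.1%): difference = 2.4% <-- RUNNER-UP
  A (8.2%): difference = 3.3%
  O (7.5%): difference = 4.0%
  I (7.0%): difference = 4.5%
Step 3: Most likely is 'E' (12.7%, diff 1.2%); second most likely is 'T' (9.1%, diff 2.4%).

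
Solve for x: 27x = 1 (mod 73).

Step 1: We need x such that 27 * x = 1 (mod 73).
Step 2: Using the extended Euclidean algorithm or trial:
  27 * 46 = 1242 = 17 * 73 + 1.
Step 3: Since 1242 mod 73 = 1, the inverse is x = 46.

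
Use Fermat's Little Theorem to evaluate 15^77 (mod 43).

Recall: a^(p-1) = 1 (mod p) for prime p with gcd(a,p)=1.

Step 1: Since 43 is prime, by Fermat's Little Theorem: 15^42 = 1 (mod 43).
Step 2: Reduce exponent: 77 mod 42 = 35.
Step 3: So 15^77 = 15^35 (mod 43).
Step 4: 15^35 mod 43 = 6.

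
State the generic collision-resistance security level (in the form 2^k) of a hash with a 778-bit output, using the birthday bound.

Step 1: The birthday paradox gives collision probability ~50% after sqrt(2^n) = 2^(n/2) hashes.
Step 2: For 778-bit output: 2^(778/2) = 2^389.
Step 3: Approximately 2^389 hash computations needed.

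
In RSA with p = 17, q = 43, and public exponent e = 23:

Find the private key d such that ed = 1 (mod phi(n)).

Step 1: n = 17 * 43 = 731.
Step 2: phi(n) = 16 * 42 = 672.
Step 3: Find d such that 23 * d = 1 (mod 672).
Step 4: d = 23^(-1) mod 672 = 263.
Verification: 23 * 263 = 6049 = 9 * 672 + 1.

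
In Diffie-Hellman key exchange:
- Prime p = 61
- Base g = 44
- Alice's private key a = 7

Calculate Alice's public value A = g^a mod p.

Step 1: A = g^a mod p = 44^7 mod 61.
  44^1 mod 61 = 44
  44^2 mod 61 = (44 * 44) mod 61 = 45
  44^3 mod 61 = (45 * 44) mod 61 = 28
  44^4 mod 61 = (28 * 44) mod 61 = 12
  44^5 mod 61 = (12 * 44) mod 61 = 40
  44^6 mod 61 = (40 * 44) mod 61 = 52
  44^7 mod 61 = (52 * 44) mod 61 = 31
Result: A = 31.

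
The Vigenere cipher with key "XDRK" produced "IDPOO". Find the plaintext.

Step 1: Extend key: XDRKX
Step 2: Decrypt each letter (c - k) mod 26:
  I(8) - X(23) = (8-23) mod 26 = 11 = L
  D(3) - D(3) = (3-3) mod 26 = 0 = A
  P(15) - R(17) = (15-17) mod 26 = 24 = Y
  O(14) - K(10) = (14-10) mod 26 = 4 = E
  O(14) - X(23) = (14-23) mod 26 = 17 = R
Plaintext: LAYER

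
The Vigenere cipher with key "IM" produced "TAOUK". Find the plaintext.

Step 1: Extend key: IMIMI
Step 2: Decrypt each letter (c - k) mod 26:
  T(19) - I(8) = (19-8) mod 26 = 11 = L
  A(0) - M(12) = (0-12) mod 26 = 14 = O
  O(14) - I(8) = (14-8) mod 26 = 6 = G
  U(20) - M(12) = (20-12) mod 26 = 8 = I
  K(10) - I(8) = (10-8) mod 26 = 2 = C
Plaintext: LOGIC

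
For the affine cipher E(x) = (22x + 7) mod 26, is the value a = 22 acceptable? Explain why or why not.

Step 1: Compute gcd(22, 26).
Step 2: gcd(22, 26) = 2.
Since gcd = 2 != 1, 22 shares a common factor with 26, so it cannot be used.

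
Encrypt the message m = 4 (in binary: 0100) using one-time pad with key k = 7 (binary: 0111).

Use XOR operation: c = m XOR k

Step 1: Write out the XOR operation bit by bit:
  Message: 0100
  Key:     0111
  XOR:     0011
Step 2: Convert to decimal: 0011 = 3.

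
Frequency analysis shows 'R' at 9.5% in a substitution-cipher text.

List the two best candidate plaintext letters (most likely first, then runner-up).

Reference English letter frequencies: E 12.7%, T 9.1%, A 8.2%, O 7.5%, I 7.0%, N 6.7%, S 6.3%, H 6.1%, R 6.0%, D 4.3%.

Step 1: Observed frequency of 'R' is 9.5%.
Step 2: Compute distances to each reference frequency and sort:
  T (9.1%): difference = 0.4% <-- BEST
  A (8.2%): difference = 1.3% <-- RUNNER-UP
  O (7.5%): difference = 2.0%
  I (7.0%): difference = 2.5%
  N (6.7%): difference = 2.8%
Step 3: Most likely is 'T' (9.1%, diff 0.4%); second most likely is 'A' (8.2%, diff 1.3%).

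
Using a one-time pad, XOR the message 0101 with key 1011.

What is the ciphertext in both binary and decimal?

Step 1: Write out the XOR operation bit by bit:
  Message: 0101
  Key:     1011
  XOR:     1110
Step 2: Convert to decimal: 1110 = 14.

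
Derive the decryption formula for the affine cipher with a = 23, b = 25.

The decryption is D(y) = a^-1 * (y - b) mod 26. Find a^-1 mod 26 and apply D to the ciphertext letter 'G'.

Step 1: Find a^-1, the modular inverse of 23 mod 26.
Step 2: We need 23 * a^-1 = 1 (mod 26).
Step 3: 23 * 17 = 391 = 15 * 26 + 1, so a^-1 = 17.
Step 4: D(y) = 17(y - 25) mod 26.
Step 5: Apply to 'G' (y = 6): D(6) = 17 * (6 - 25) mod 26 = 17 * -19 mod 26 = 15 -> 'P'.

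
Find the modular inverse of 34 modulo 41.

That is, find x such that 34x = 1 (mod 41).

Step 1: We need x such that 34 * x = 1 (mod 41).
Step 2: Using the extended Euclidean algorithm or trial:
  34 * 35 = 1190 = 29 * 41 + 1.
Step 3: Since 1190 mod 41 = 1, the inverse is x = 35.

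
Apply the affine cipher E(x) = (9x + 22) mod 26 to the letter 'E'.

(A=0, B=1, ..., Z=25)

Step 1: Convert 'E' to number: x = 4.
Step 2: E(4) = (9 * 4 + 22) mod 26 = 58 mod 26 = 6.
Step 3: Convert 6 back to letter: G.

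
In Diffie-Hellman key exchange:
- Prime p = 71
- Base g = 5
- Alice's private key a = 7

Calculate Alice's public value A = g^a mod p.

Step 1: A = g^a mod p = 5^7 mod 71.
  5^1 mod 71 = 5
  5^2 mod 71 = (5 * 5) mod 71 = 25
  5^3 mod 71 = (25 * 5) mod 71 = 54
  5^4 mod 71 = (54 * 5) mod 71 = 57
  5^5 mod 71 = (57 * 5) mod 71 = 1
  5^6 mod 71 = (1 * 5) mod 71 = 5
  5^7 mod 71 = (5 * 5) mod 71 = 25
Result: A = 25.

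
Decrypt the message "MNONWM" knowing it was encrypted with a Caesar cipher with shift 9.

Step 1: Reverse the shift by subtracting 9 from each letter position.
  M (position 12) -> position (12-9) mod 26 = 3 -> D
  N (position 13) -> position (13-9) mod 26 = 4 -> E
  O (position 14) -> position (14-9) mod 26 = 5 -> F
  N (position 13) -> position (13-9) mod 26 = 4 -> E
  W (position 22) -> position (22-9) mod 26 = 13 -> N
  M (position 12) -> position (12-9) mod 26 = 3 -> D
Decrypted message: DEFEND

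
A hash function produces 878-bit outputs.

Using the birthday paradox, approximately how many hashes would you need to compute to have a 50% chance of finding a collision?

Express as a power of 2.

Step 1: The birthday paradox gives collision probability ~50% after sqrt(2^n) = 2^(n/2) hashes.
Step 2: For 878-bit output: 2^(878/2) = 2^439.
Step 3: Approximately 2^439 hash computations needed.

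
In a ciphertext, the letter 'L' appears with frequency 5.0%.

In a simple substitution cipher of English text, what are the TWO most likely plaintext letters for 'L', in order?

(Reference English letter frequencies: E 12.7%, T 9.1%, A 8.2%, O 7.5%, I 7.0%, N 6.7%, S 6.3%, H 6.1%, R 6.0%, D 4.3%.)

Step 1: Observed frequency of 'L' is 5.0%.
Step 2: Compute distances to each reference frequency and sort:
  D (4.3%): difference = 0.7% <-- BEST
  R (6.0%): difference = 1.0% <-- RUNNER-UP
  H (6.1%): difference = 1.1%
  S (6.3%): difference = 1.3%
  N (6.7%): difference = 1.7%
Step 3: Most likely is 'D' (4.3%, diff 0.7%); second most likely is 'R' (6.0%, diff 1.0%).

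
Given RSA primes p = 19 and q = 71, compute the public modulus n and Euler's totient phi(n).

Step 1: n = p * q = 19 * 71 = 1349.
Step 2: phi(n) = (p-1)(q-1) = 18 * 70 = 1260.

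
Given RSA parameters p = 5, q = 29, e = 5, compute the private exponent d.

Step 1: n = 5 * 29 = 145.
Step 2: phi(n) = 4 * 28 = 112.
Step 3: Find d such that 5 * d = 1 (mod 112).
Step 4: d = 5^(-1) mod 112 = 45.
Verification: 5 * 45 = 225 = 2 * 112 + 1.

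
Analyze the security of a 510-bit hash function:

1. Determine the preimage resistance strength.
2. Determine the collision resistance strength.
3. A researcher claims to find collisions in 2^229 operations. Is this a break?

Step 1: Preimage resistance requires brute-force of 2^510 operations.
Step 2: Collision resistance (birthday bound) = 2^(510/2) = 2^255.
Step 3: The claimed attack costs 2^229 operations.
Step 4: Since 2^229 < 2^255, the claimed attack beats the generic birthday bound, so collision resistance is broken.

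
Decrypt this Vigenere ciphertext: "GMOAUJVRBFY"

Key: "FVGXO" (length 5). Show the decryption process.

Step 1: Key 'FVGXO' has length 5. Extended key: FVGXOFVGXOF
Step 2: Decrypt each position:
  G(6) - F(5) = 1 = B
  M(12) - V(21) = 17 = R
  O(14) - G(6) = 8 = I
  A(0) - X(23) = 3 = D
  U(20) - O(14) = 6 = G
  J(9) - F(5) = 4 = E
  V(21) - V(21) = 0 = A
  R(17) - G(6) = 11 = L
  B(1) - X(23) = 4 = E
  F(5) - O(14) = 17 = R
  Y(24) - F(5) = 19 = T
Plaintext: BRIDGEALERT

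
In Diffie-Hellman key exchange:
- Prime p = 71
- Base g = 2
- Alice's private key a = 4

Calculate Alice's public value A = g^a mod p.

Step 1: A = g^a mod p = 2^4 mod 71.
  2^1 mod 71 = 2
  2^2 mod 71 = (2 * 2) mod 71 = 4
  2^3 mod 71 = (4 * 2) mod 71 = 8
  2^4 mod 71 = (8 * 2) mod 71 = 16
Result: A = 16.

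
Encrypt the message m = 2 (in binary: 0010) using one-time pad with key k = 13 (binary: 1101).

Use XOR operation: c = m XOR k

Step 1: Write out the XOR operation bit by bit:
  Message: 0010
  Key:     1101
  XOR:     1111
Step 2: Convert to decimal: 1111 = 15.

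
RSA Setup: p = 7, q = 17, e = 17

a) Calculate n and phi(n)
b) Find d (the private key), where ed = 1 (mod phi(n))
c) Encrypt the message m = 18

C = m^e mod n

Step 1: n = 7 * 17 = 119.
Step 2: phi(n) = (7-1)(17-1) = 6 * 16 = 96.
Step 3: Find d = 17^(-1) mod 96 = 17.
  Verify: 17 * 17 = 289 = 1 (mod 96).
Step 4: C = 18^17 mod 119 = 86.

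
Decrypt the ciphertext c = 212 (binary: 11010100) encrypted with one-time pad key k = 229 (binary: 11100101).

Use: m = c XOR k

Step 1: XOR ciphertext with key:
  Ciphertext: 11010100
  Key:        11100101
  XOR:        00110001
Step 2: Plaintext = 00110001 = 49 in decimal.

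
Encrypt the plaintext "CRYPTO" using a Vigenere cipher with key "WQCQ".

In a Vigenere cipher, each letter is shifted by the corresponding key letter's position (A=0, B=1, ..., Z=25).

Step 1: Repeat key to match plaintext length:
  Plaintext: CRYPTO
  Key:       WQCQWQ
Step 2: Encrypt each letter:
  C(2) + W(22) = (2+22) mod 26 = 24 = Y
  R(17) + Q(16) = (17+16) mod 26 = 7 = H
  Y(24) + C(2) = (24+2) mod 26 = 0 = A
  P(15) + Q(16) = (15+16) mod 26 = 5 = F
  T(19) + W(22) = (19+22) mod 26 = 15 = P
  O(14) + Q(16) = (14+16) mod 26 = 4 = E
Ciphertext: YHAFPE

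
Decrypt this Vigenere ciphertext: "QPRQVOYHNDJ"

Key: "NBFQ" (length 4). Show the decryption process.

Step 1: Key 'NBFQ' has length 4. Extended key: NBFQNBFQNBF
Step 2: Decrypt each position:
  Q(16) - N(13) = 3 = D
  P(15) - B(1) = 14 = O
  R(17) - F(5) = 12 = M
  Q(16) - Q(16) = 0 = A
  V(21) - N(13) = 8 = I
  O(14) - B(1) = 13 = N
  Y(24) - F(5) = 19 = T
  H(7) - Q(16) = 17 = R
  N(13) - N(13) = 0 = A
  D(3) - B(1) = 2 = C
  J(9) - F(5) = 4 = E
Plaintext: DOMAINTRACE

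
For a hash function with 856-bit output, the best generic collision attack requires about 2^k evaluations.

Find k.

Step 1: The hash has a 856-bit output.
Step 2: Collision resistance means it should be infeasible to find any x != y with h(x) = h(y).
By the birthday bound, a generic collision search succeeds after about sqrt(2^856) = 2^(856/2) = 2^428 evaluations.
Step 3: Security level = 428 bits.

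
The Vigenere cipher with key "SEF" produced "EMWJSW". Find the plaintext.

Step 1: Extend key: SEFSEF
Step 2: Decrypt each letter (c - k) mod 26:
  E(4) - S(18) = (4-18) mod 26 = 12 = M
  M(12) - E(4) = (12-4) mod 26 = 8 = I
  W(22) - F(5) = (22-5) mod 26 = 17 = R
  J(9) - S(18) = (9-18) mod 26 = 17 = R
  S(18) - E(4) = (18-4) mod 26 = 14 = O
  W(22) - F(5) = (22-5) mod 26 = 17 = R
Plaintext: MIRROR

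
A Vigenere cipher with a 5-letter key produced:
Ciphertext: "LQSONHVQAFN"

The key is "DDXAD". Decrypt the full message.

Step 1: Key 'DDXAD' has length 5. Extended key: DDXADDDXADD
Step 2: Decrypt each position:
  L(11) - D(3) = 8 = I
  Q(16) - D(3) = 13 = N
  S(18) - X(23) = 21 = V
  O(14) - A(0) = 14 = O
  N(13) - D(3) = 10 = K
  H(7) - D(3) = 4 = E
  V(21) - D(3) = 18 = S
  Q(16) - X(23) = 19 = T
  A(0) - A(0) = 0 = A
  F(5) - D(3) = 2 = C
  N(13) - D(3) = 10 = K
Plaintext: INVOKESTACK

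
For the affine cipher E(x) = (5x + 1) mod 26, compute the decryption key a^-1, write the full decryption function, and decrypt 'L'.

Step 1: Find a^-1, the modular inverse of 5 mod 26.
Step 2: We need 5 * a^-1 = 1 (mod 26).
Step 3: 5 * 21 = 105 = 4 * 26 + 1, so a^-1 = 21.
Step 4: D(y) = 21(y - 1) mod 26.
Step 5: Apply to 'L' (y = 11): D(11) = 21 * (11 - 1) mod 26 = 21 * 10 mod 26 = 2 -> 'C'.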